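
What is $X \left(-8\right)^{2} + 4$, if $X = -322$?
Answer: $-20604$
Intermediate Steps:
$X \left(-8\right)^{2} + 4 = - 322 \left(-8\right)^{2} + 4 = \left(-322\right) 64 + 4 = -20608 + 4 = -20604$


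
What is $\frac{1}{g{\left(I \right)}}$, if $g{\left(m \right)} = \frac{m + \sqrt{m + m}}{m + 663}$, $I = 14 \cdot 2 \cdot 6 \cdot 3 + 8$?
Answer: $\frac{1175}{544} \approx 2.1599$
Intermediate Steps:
$I = 512$ ($I = 14 \cdot 12 \cdot 3 + 8 = 14 \cdot 36 + 8 = 504 + 8 = 512$)
$g{\left(m \right)} = \frac{m + \sqrt{2} \sqrt{m}}{663 + m}$ ($g{\left(m \right)} = \frac{m + \sqrt{2 m}}{663 + m} = \frac{m + \sqrt{2} \sqrt{m}}{663 + m}$)
$\frac{1}{g{\left(I \right)}} = \frac{1}{\frac{1}{663 + 512} \left(512 + \sqrt{2} \sqrt{512}\right)} = \frac{1}{\frac{1}{1175} \left(512 + \sqrt{2} \cdot 16 \sqrt{2}\right)} = \frac{1}{\frac{1}{1175} \left(512 + 32\right)} = \frac{1}{\frac{1}{1175} \cdot 544} = \frac{1}{\frac{544}{1175}} = \frac{1175}{544}$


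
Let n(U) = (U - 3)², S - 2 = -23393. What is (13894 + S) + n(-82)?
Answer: -2272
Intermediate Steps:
S = -23391 (S = 2 - 23393 = -23391)
n(U) = (-3 + U)²
(13894 + S) + n(-82) = (13894 - 23391) + (-3 - 82)² = -9497 + (-85)² = -9497 + 7225 = -2272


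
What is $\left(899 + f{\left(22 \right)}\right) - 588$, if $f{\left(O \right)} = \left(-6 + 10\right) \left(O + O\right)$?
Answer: $487$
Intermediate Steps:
$f{\left(O \right)} = 8 O$ ($f{\left(O \right)} = 4 \cdot 2 O = 8 O$)
$\left(899 + f{\left(22 \right)}\right) - 588 = \left(899 + 8 \cdot 22\right) - 588 = \left(899 + 176\right) - 588 = 1075 - 588 = 487$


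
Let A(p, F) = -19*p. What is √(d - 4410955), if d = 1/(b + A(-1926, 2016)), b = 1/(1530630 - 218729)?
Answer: 2*I*√2541525839895756717343947045/48007705195 ≈ 2100.2*I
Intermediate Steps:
b = 1/1311901 ≈ 7.6225e-7
d = 1311901/48007705195 (d = 1/(1/1311901 - 19*(-1926)) = 1/(1/1311901 + 36594) = 1/(48007705195/1311901) = 1311901/48007705195 ≈ 2.7327e-5)
√(d - 4410955) = √(1311901/48007705195 - 4410955) = √(-211759827267099324/48007705195) = 2*I*√2541525839895756717343947045/48007705195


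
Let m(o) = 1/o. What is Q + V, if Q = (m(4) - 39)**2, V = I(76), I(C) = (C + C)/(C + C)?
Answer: 24041/16 ≈ 1502.6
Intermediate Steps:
m(o) = 1/o
I(C) = 1 (I(C) = (2*C)/((2*C)) = (2*C)*(1/(2*C)) = 1)
V = 1
Q = 24025/16 (Q = (1/4 - 39)**2 = (-155/4)**2 = 24025/16 ≈ 1501.6)
Q + V = 24025/16 + 1 = 24041/16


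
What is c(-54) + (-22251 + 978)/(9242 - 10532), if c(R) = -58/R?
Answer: 203927/11610 ≈ 17.565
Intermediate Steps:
c(-54) + (-22251 + 978)/(9242 - 10532) = -58/(-54) + (-22251 + 978)/(9242 - 10532) = -58*(-1/54) - 21273/(-1290) = 29/27 - 21273*(-1/1290) = 29/27 + 7091/430 = 203927/11610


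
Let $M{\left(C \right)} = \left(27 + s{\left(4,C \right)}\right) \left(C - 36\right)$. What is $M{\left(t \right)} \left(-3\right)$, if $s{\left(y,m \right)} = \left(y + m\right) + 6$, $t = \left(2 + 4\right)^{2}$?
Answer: $0$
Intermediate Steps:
$t = 36$ ($t = 6^{2} = 36$)
$s{\left(y,m \right)} = 6 + m + y$ ($s{\left(y,m \right)} = \left(m + y\right) + 6 = 6 + m + y$)
$M{\left(C \right)} = \left(-36 + C\right) \left(37 + C\right)$ ($M{\left(C \right)} = \left(27 + \left(6 + C + 4\right)\right) \left(C - 36\right) = \left(27 + \left(10 + C\right)\right) \left(-36 + C\right) = \left(37 + C\right) \left(-36 + C\right) = \left(-36 + C\right) \left(37 + C\right)$)
$M{\left(t \right)} \left(-3\right) = \left(-1332 + 36 + 36^{2}\right) \left(-3\right) = \left(-1332 + 36 + 1296\right) \left(-3\right) = 0 \left(-3\right) = 0$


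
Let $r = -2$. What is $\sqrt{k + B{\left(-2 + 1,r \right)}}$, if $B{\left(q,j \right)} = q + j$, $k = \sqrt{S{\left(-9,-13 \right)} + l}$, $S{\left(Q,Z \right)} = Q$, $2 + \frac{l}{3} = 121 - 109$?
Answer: $\sqrt{-3 + \sqrt{21}} \approx 1.258$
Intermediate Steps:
$l = 30$ ($l = -6 + 3 \left(121 - 109\right) = -6 + 3 \cdot 12 = -6 + 36 = 30$)
$k = \sqrt{21}$ ($k = \sqrt{-9 + 30} = \sqrt{21} \approx 4.5826$)
$B{\left(q,j \right)} = j + q$
$\sqrt{k + B{\left(-2 + 1,r \right)}} = \sqrt{\sqrt{21} + \left(-2 + \left(-2 + 1\right)\right)} = \sqrt{\sqrt{21} - 3} = \sqrt{-3 + \sqrt{21}}$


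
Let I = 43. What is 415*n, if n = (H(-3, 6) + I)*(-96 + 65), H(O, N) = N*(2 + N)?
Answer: -1170715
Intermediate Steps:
n = -2821 (n = (6*(2 + 6) + 43)*(-96 + 65) = (6*8 + 43)*(-31) = (48 + 43)*(-31) = 91*(-31) = -2821)
415*n = 415*(-2821) = -1170715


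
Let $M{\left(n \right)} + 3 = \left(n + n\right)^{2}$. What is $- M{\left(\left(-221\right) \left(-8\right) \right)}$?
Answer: $-12503293$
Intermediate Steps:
$M{\left(n \right)} = -3 + 4 n^{2}$ ($M{\left(n \right)} = -3 + \left(n + n\right)^{2} = -3 + \left(2 n\right)^{2} = -3 + 4 n^{2}$)
$- M{\left(\left(-221\right) \left(-8\right) \right)} = - (-3 + 4 \left(\left(-221\right) \left(-8\right)\right)^{2}) = - (-3 + 4 \cdot 1768^{2}) = - (-3 + 4 \cdot 3125824) = - (-3 + 12503296) = \left(-1\right) 12503293 = -12503293$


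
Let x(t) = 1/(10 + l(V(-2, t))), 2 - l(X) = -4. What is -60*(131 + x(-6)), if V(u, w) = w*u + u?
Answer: -31455/4 ≈ -7863.8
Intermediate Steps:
V(u, w) = u + u*w (V(u, w) = u*w + u = u + u*w)
l(X) = 6 (l(X) = 2 - 1*(-4) = 2 + 4 = 6)
x(t) = 1/16 (x(t) = 1/(10 + 6) = 1/16)
-60*(131 + x(-6)) = -60*(131 + 1/16) = -60*2097/16 = -31455/4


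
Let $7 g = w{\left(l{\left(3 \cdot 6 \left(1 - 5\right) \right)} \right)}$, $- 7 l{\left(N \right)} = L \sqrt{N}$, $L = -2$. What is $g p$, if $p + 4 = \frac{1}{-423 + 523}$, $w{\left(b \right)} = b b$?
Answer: $\frac{4104}{1225} \approx 3.3502$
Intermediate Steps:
$l{\left(N \right)} = \frac{2 \sqrt{N}}{7}$ ($l{\left(N \right)} = - \frac{\left(-2\right) \sqrt{N}}{7} = \frac{2 \sqrt{N}}{7}$)
$w{\left(b \right)} = b^{2}$
$p = - \frac{399}{100}$ ($p = -4 + \frac{1}{-423 + 523} = -4 + \frac{1}{100} = - \frac{399}{100} \approx -3.99$)
$g = - \frac{288}{343}$ ($g = \frac{\left(\frac{2 \sqrt{3 \cdot 6 \left(1 - 5\right)}}{7}\right)^{2}}{7} = \frac{\left(\frac{2 \sqrt{18 \left(-4\right)}}{7}\right)^{2}}{7} = \frac{\left(\frac{2 \sqrt{-72}}{7}\right)^{2}}{7} = \frac{\left(\frac{2 \cdot 6 i \sqrt{2}}{7}\right)^{2}}{7} = \frac{\left(\frac{12 i \sqrt{2}}{7}\right)^{2}}{7} = \frac{1}{7} \left(- \frac{288}{49}\right) = - \frac{288}{343} \approx -0.83965$)
$g p = \left(- \frac{288}{343}\right) \left(- \frac{399}{100}\right) = \frac{4104}{1225}$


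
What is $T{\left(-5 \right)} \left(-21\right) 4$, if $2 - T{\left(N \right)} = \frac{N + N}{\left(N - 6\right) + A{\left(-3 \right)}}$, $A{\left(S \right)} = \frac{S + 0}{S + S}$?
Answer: $-88$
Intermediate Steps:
$A{\left(S \right)} = \frac{1}{2}$ ($A{\left(S \right)} = \frac{S}{2 S} = S \frac{1}{2 S} = \frac{1}{2}$)
$T{\left(N \right)} = 2 - \frac{2 N}{- \frac{11}{2} + N}$ ($T{\left(N \right)} = 2 - \frac{N + N}{\left(N - 6\right) + \frac{1}{2}} = 2 - \frac{2 N}{\left(N - 6\right) + \frac{1}{2}} = 2 - \frac{2 N}{\left(-6 + N\right) + \frac{1}{2}} = 2 - \frac{2 N}{- \frac{11}{2} + N}$)
$T{\left(-5 \right)} \left(-21\right) 4 = - \frac{22}{-11 + 2 \left(-5\right)} \left(-21\right) 4 = - \frac{22}{-11 - 10} \left(-21\right) 4 = - \frac{22}{-21} \left(-21\right) 4 = \left(-22\right) \left(- \frac{1}{21}\right) \left(-21\right) 4 = \frac{22}{21} \left(-21\right) 4 = \left(-22\right) 4 = -88$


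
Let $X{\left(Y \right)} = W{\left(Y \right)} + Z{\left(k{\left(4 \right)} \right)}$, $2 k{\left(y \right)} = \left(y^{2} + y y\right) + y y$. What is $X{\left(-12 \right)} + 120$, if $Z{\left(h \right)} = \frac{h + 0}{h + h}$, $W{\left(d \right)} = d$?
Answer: $\frac{217}{2} \approx 108.5$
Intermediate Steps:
$k{\left(y \right)} = \frac{3 y^{2}}{2}$ ($k{\left(y \right)} = \frac{\left(y^{2} + y y\right) + y y}{2} = \frac{\left(y^{2} + y^{2}\right) + y^{2}}{2} = \frac{2 y^{2} + y^{2}}{2} = \frac{3 y^{2}}{2}$)
$Z{\left(h \right)} = \frac{1}{2}$ ($Z{\left(h \right)} = \frac{h}{2 h} = h \frac{1}{2 h} = \frac{1}{2}$)
$X{\left(Y \right)} = \frac{1}{2} + Y$ ($X{\left(Y \right)} = Y + \frac{1}{2} = \frac{1}{2} + Y$)
$X{\left(-12 \right)} + 120 = \left(\frac{1}{2} - 12\right) + 120 = - \frac{23}{2} + 120 = \frac{217}{2}$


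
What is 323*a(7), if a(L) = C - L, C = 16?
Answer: 2907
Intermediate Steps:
a(L) = 16 - L
323*a(7) = 323*(16 - 1*7) = 323*(16 - 7) = 323*9 = 2907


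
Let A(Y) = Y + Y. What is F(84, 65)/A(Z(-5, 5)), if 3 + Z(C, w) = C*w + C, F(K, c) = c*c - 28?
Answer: -1399/22 ≈ -63.591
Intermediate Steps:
F(K, c) = -28 + c² (F(K, c) = c² - 28 = -28 + c²)
Z(C, w) = -3 + C + C*w (Z(C, w) = -3 + (C*w + C) = -3 + (C + C*w) = -3 + C + C*w)
A(Y) = 2*Y
F(84, 65)/A(Z(-5, 5)) = (-28 + 65²)/((2*(-3 - 5 - 5*5))) = (-28 + 4225)/((2*(-3 - 5 - 25))) = 4197/((2*(-33))) = 4197/(-66) = 4197*(-1/66) = -1399/22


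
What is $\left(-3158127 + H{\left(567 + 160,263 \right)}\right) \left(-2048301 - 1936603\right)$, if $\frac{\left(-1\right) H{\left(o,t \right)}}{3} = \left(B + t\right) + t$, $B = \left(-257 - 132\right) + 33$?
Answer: $12586865215848$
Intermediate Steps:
$B = -356$ ($B = -389 + 33 = -356$)
$H{\left(o,t \right)} = 1068 - 6 t$ ($H{\left(o,t \right)} = - 3 \left(\left(-356 + t\right) + t\right) = - 3 \left(-356 + 2 t\right) = 1068 - 6 t$)
$\left(-3158127 + H{\left(567 + 160,263 \right)}\right) \left(-2048301 - 1936603\right) = \left(-3158127 + \left(1068 - 1578\right)\right) \left(-2048301 - 1936603\right) = \left(-3158127 + \left(1068 - 1578\right)\right) \left(-3984904\right) = \left(-3158127 - 510\right) \left(-3984904\right) = \left(-3158637\right) \left(-3984904\right) = 12586865215848$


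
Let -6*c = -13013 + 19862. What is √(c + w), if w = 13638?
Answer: 3*√5554/2 ≈ 111.79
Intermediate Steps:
c = -2283/2 (c = -(-13013 + 19862)/6 = -⅙*6849 = -2283/2 ≈ -1141.5)
√(c + w) = √(-2283/2 + 13638) = √(24993/2) = 3*√5554/2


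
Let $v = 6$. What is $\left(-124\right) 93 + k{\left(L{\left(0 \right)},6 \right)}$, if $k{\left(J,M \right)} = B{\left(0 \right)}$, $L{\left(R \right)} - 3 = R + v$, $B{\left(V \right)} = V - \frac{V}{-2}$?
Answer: $-11532$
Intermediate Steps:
$B{\left(V \right)} = \frac{3 V}{2}$ ($B{\left(V \right)} = V - V \left(- \frac{1}{2}\right) = V - - \frac{V}{2} = V + \frac{V}{2} = \frac{3 V}{2}$)
$L{\left(R \right)} = 9 + R$ ($L{\left(R \right)} = 3 + \left(R + 6\right) = 3 + \left(6 + R\right) = 9 + R$)
$k{\left(J,M \right)} = 0$ ($k{\left(J,M \right)} = \frac{3}{2} \cdot 0 = 0$)
$\left(-124\right) 93 + k{\left(L{\left(0 \right)},6 \right)} = \left(-124\right) 93 + 0 = -11532 + 0 = -11532$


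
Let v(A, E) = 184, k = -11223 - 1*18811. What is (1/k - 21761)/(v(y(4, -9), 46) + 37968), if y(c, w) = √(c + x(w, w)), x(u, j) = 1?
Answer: -653569875/1145857168 ≈ -0.57038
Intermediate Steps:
k = -30034 (k = -11223 - 18811 = -30034)
y(c, w) = √(1 + c) (y(c, w) = √(c + 1) = √(1 + c))
(1/k - 21761)/(v(y(4, -9), 46) + 37968) = (1/(-30034) - 21761)/(184 + 37968) = (-1/30034 - 21761)/38152 = -653569875/30034*1/38152 = -653569875/1145857168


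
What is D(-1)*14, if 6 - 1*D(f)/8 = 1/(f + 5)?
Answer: 644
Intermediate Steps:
D(f) = 48 - 8/(5 + f) (D(f) = 48 - 8/(f + 5) = 48 - 8/(5 + f))
D(-1)*14 = (8*(29 + 6*(-1))/(5 - 1))*14 = (8*(29 - 6)/4)*14 = (8*(¼)*23)*14 = 46*14 = 644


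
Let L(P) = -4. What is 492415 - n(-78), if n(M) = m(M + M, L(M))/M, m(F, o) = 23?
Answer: 38408393/78 ≈ 4.9242e+5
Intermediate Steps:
n(M) = 23/M
492415 - n(-78) = 492415 - 23/(-78) = 492415 - 23*(-1)/78 = 492415 - 1*(-23/78) = 492415 + 23/78 = 38408393/78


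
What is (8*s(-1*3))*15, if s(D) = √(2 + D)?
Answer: 120*I ≈ 120.0*I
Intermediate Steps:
(8*s(-1*3))*15 = (8*√(2 - 1*3))*15 = (8*√(2 - 3))*15 = (8*√(-1))*15 = (8*I)*15 = 120*I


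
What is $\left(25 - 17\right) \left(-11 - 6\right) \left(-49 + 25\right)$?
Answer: $3264$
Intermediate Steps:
$\left(25 - 17\right) \left(-11 - 6\right) \left(-49 + 25\right) = 8 \left(-17\right) \left(-24\right) = \left(-136\right) \left(-24\right) = 3264$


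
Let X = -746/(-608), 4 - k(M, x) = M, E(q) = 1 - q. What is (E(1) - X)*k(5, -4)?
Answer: 373/304 ≈ 1.2270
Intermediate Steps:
k(M, x) = 4 - M
X = 373/304 (X = -746*(-1/608) = 373/304 ≈ 1.2270)
(E(1) - X)*k(5, -4) = ((1 - 1*1) - 1*373/304)*(4 - 1*5) = ((1 - 1) - 373/304)*(4 - 5) = (0 - 373/304)*(-1) = -373/304*(-1) = 373/304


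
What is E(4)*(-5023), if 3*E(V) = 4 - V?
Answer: 0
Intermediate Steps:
E(V) = 4/3 - V/3 (E(V) = (4 - V)/3 = 4/3 - V/3)
E(4)*(-5023) = (4/3 - ⅓*4)*(-5023) = (4/3 - 4/3)*(-5023) = 0*(-5023) = 0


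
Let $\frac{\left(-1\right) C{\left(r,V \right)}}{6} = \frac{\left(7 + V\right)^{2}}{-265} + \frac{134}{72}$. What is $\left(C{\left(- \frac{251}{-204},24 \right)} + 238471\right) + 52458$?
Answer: $\frac{462593951}{1590} \approx 2.9094 \cdot 10^{5}$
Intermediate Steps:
$C{\left(r,V \right)} = - \frac{67}{6} + \frac{6 \left(7 + V\right)^{2}}{265}$ ($C{\left(r,V \right)} = - 6 \left(\frac{\left(7 + V\right)^{2}}{-265} + \frac{134}{72}\right) = - 6 \left(\left(7 + V\right)^{2} \left(- \frac{1}{265}\right) + 134 \cdot \frac{1}{72}\right) = - 6 \left(- \frac{\left(7 + V\right)^{2}}{265} + \frac{67}{36}\right) = - 6 \left(\frac{67}{36} - \frac{\left(7 + V\right)^{2}}{265}\right) = - \frac{67}{6} + \frac{6 \left(7 + V\right)^{2}}{265}$)
$\left(C{\left(- \frac{251}{-204},24 \right)} + 238471\right) + 52458 = \left(\left(- \frac{67}{6} + \frac{6 \left(7 + 24\right)^{2}}{265}\right) + 238471\right) + 52458 = \left(\left(- \frac{67}{6} + \frac{6 \cdot 31^{2}}{265}\right) + 238471\right) + 52458 = \left(\left(- \frac{67}{6} + \frac{6}{265} \cdot 961\right) + 238471\right) + 52458 = \left(\left(- \frac{67}{6} + \frac{5766}{265}\right) + 238471\right) + 52458 = \left(\frac{16841}{1590} + 238471\right) + 52458 = \frac{379185731}{1590} + 52458 = \frac{462593951}{1590}$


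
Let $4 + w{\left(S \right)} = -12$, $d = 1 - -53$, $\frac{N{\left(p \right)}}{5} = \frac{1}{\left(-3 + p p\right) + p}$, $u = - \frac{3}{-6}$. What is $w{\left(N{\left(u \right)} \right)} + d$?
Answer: $38$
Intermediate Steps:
$u = \frac{1}{2}$ ($u = \left(-3\right) \left(- \frac{1}{6}\right) = \frac{1}{2} \approx 0.5$)
$N{\left(p \right)} = \frac{5}{-3 + p + p^{2}}$ ($N{\left(p \right)} = \frac{5}{\left(-3 + p p\right) + p} = \frac{5}{\left(-3 + p^{2}\right) + p} = \frac{5}{-3 + p + p^{2}}$)
$d = 54$ ($d = 1 + 53 = 54$)
$w{\left(S \right)} = -16$ ($w{\left(S \right)} = -4 - 12 = -16$)
$w{\left(N{\left(u \right)} \right)} + d = -16 + 54 = 38$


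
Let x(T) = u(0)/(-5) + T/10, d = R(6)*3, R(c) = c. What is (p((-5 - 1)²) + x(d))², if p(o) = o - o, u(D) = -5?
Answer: 196/25 ≈ 7.8400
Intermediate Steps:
p(o) = 0
d = 18 (d = 6*3 = 18)
x(T) = 1 + T/10 (x(T) = -5/(-5) + T/10 = -5*(-⅕) + T*(⅒) = 1 + T/10)
(p((-5 - 1)²) + x(d))² = (0 + (1 + (⅒)*18))² = (0 + (1 + 9/5))² = (0 + 14/5)² = (14/5)² = 196/25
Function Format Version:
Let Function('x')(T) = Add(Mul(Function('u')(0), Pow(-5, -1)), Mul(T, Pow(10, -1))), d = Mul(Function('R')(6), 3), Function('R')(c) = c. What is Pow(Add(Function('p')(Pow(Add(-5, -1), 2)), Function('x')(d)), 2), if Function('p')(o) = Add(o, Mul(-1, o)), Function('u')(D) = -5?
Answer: Rational(196, 25) ≈ 7.8400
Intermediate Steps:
Function('p')(o) = 0
d = 18 (d = Mul(6, 3) = 18)
Function('x')(T) = Add(1, Mul(Rational(1, 10), T)) (Function('x')(T) = Add(Mul(-5, Pow(-5, -1)), Mul(T, Pow(10, -1))) = Add(Mul(-5, Rational(-1, 5)), Mul(T, Rational(1, 10))) = Add(1, Mul(Rational(1, 10), T)))
Pow(Add(Function('p')(Pow(Add(-5, -1), 2)), Function('x')(d)), 2) = Pow(Add(0, Add(1, Mul(Rational(1, 10), 18))), 2) = Pow(Add(0, Add(1, Rational(9, 5))), 2) = Pow(Add(0, Rational(14, 5)), 2) = Pow(Rational(14, 5), 2) = Rational(196, 25)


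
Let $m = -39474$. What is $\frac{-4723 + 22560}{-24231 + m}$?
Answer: $- \frac{17837}{63705} \approx -0.27999$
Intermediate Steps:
$\frac{-4723 + 22560}{-24231 + m} = \frac{-4723 + 22560}{-24231 - 39474} = \frac{17837}{-63705} = 17837 \left(- \frac{1}{63705}\right) = - \frac{17837}{63705}$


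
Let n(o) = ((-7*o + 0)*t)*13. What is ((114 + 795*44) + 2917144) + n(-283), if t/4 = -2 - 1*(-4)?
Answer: 3158262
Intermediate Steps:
t = 8 (t = 4*(-2 - 1*(-4)) = 4*(-2 + 4) = 4*2 = 8)
n(o) = -728*o (n(o) = ((-7*o + 0)*8)*13 = (-7*o*8)*13 = -56*o*13 = -728*o)
((114 + 795*44) + 2917144) + n(-283) = ((114 + 795*44) + 2917144) - 728*(-283) = ((114 + 34980) + 2917144) + 206024 = (35094 + 2917144) + 206024 = 2952238 + 206024 = 3158262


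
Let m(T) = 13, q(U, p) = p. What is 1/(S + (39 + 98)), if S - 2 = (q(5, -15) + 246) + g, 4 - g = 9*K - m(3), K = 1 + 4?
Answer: 1/342 ≈ 0.0029240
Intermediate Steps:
K = 5
g = -28 (g = 4 - (9*5 - 1*13) = 4 - (45 - 13) = 4 - 1*32 = 4 - 32 = -28)
S = 205 (S = 2 + ((-15 + 246) - 28) = 2 + (231 - 28) = 2 + 203 = 205)
1/(S + (39 + 98)) = 1/(205 + (39 + 98)) = 1/(205 + 137) = 1/342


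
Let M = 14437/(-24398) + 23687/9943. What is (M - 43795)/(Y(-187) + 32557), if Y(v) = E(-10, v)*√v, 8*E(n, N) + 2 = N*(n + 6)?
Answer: -2767023242631762520/2060232093958821299 + 7925328420168070*I*√187/2060232093958821299 ≈ -1.3431 + 0.052604*I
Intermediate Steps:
E(n, N) = -¼ + N*(6 + n)/8 (E(n, N) = -¼ + (N*(n + 6))/8 = -¼ + (N*(6 + n))/8 = -¼ + N*(6 + n)/8)
Y(v) = √v*(-¼ - v/2) (Y(v) = (-¼ + 3*v/4 + (⅛)*v*(-10))*√v = (-¼ + 3*v/4 - 5*v/4)*√v = (-¼ - v/2)*√v = √v*(-¼ - v/2))
M = 434368335/242589314 (M = 14437*(-1/24398) + 23687*(1/9943) = -14437/24398 + 23687/9943 = 434368335/242589314 ≈ 1.7906)
(M - 43795)/(Y(-187) + 32557) = (434368335/242589314 - 43795)/(√(-187)*(-1 - 2*(-187))/4 + 32557) = -10623764638295/(242589314*((I*√187)*(-1 + 374)/4 + 32557)) = -10623764638295/(242589314*((¼)*(I*√187)*373 + 32557)) = -10623764638295/(242589314*(373*I*√187/4 + 32557)) = -10623764638295/(242589314*(32557 + 373*I*√187/4))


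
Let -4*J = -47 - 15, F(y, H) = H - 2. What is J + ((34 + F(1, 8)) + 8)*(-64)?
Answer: -6113/2 ≈ -3056.5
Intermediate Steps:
F(y, H) = -2 + H
J = 31/2 (J = -(-47 - 15)/4 = -¼*(-62) = 31/2 ≈ 15.500)
J + ((34 + F(1, 8)) + 8)*(-64) = 31/2 + ((34 + (-2 + 8)) + 8)*(-64) = 31/2 + ((34 + 6) + 8)*(-64) = 31/2 + (40 + 8)*(-64) = 31/2 + 48*(-64) = 31/2 - 3072 = -6113/2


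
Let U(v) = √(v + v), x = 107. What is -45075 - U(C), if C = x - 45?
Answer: -45075 - 2*√31 ≈ -45086.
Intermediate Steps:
C = 62 (C = 107 - 45 = 62)
U(v) = √2*√v (U(v) = √(2*v) = √2*√v)
-45075 - U(C) = -45075 - √2*√62 = -45075 - 2*√31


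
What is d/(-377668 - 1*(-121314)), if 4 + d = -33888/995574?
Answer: 334682/21268281433 ≈ 1.5736e-5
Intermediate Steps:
d = -669364/165929 (d = -4 - 33888/995574 = -4 - 33888*1/995574 = -4 - 5648/165929 = -669364/165929 ≈ -4.0340)
d/(-377668 - 1*(-121314)) = -669364/(165929*(-377668 - 1*(-121314))) = -669364/(165929*(-377668 + 121314)) = -669364/165929/(-256354) = -669364/165929*(-1/256354) = 334682/21268281433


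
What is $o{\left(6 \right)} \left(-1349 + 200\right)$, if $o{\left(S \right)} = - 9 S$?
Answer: $62046$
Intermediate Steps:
$o{\left(6 \right)} \left(-1349 + 200\right) = \left(-9\right) 6 \left(-1349 + 200\right) = \left(-54\right) \left(-1149\right) = 62046$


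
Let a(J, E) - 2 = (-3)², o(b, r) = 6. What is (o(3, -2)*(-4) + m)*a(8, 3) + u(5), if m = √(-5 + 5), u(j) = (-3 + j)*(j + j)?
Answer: -244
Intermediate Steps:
u(j) = 2*j*(-3 + j) (u(j) = (-3 + j)*(2*j) = 2*j*(-3 + j))
m = 0 (m = √0 = 0)
a(J, E) = 11 (a(J, E) = 2 + (-3)² = 2 + 9 = 11)
(o(3, -2)*(-4) + m)*a(8, 3) + u(5) = (6*(-4) + 0)*11 + 2*5*(-3 + 5) = (-24 + 0)*11 + 2*5*2 = -24*11 + 20 = -264 + 20 = -244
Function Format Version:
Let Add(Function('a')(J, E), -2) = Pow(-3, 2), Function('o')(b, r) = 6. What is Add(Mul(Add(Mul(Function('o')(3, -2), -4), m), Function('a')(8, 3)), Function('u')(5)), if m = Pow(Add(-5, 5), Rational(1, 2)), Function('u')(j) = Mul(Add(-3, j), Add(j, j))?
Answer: -244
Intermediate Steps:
Function('u')(j) = Mul(2, j, Add(-3, j)) (Function('u')(j) = Mul(Add(-3, j), Mul(2, j)) = Mul(2, j, Add(-3, j)))
m = 0 (m = Pow(0, Rational(1, 2)) = 0)
Function('a')(J, E) = 11 (Function('a')(J, E) = Add(2, Pow(-3, 2)) = Add(2, 9) = 11)
Add(Mul(Add(Mul(Function('o')(3, -2), -4), m), Function('a')(8, 3)), Function('u')(5)) = Add(Mul(Add(Mul(6, -4), 0), 11), Mul(2, 5, Add(-3, 5))) = Add(Mul(Add(-24, 0), 11), Mul(2, 5, 2)) = Add(Mul(-24, 11), 20) = Add(-264, 20) = -244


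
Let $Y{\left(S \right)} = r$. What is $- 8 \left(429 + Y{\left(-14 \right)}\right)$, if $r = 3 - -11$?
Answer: $-3544$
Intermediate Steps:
$r = 14$ ($r = 3 + 11 = 14$)
$Y{\left(S \right)} = 14$
$- 8 \left(429 + Y{\left(-14 \right)}\right) = - 8 \left(429 + 14\right) = \left(-8\right) 443 = -3544$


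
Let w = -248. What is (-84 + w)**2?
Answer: 110224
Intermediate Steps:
(-84 + w)**2 = (-84 - 248)**2 = (-332)**2 = 110224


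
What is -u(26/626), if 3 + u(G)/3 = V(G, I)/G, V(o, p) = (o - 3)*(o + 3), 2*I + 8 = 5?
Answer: 2681277/4069 ≈ 658.95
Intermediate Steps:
I = -3/2 (I = -4 + (½)*5 = -4 + 5/2 = -3/2 ≈ -1.5000)
V(o, p) = (-3 + o)*(3 + o)
u(G) = -9 + 3*(-9 + G²)/G (u(G) = -9 + 3*((-9 + G²)/G) = -9 + 3*(-9 + G²)/G)
-u(26/626) = -(-9 - 27/(26/626) + 3*(26/626)) = -(-9 - 27/(26*(1/626)) + 3*(26*(1/626))) = -(-9 - 27/13/313 + 3*(13/313)) = -(-9 - 27*313/13 + 39/313) = -(-9 - 8451/13 + 39/313) = -1*(-2681277/4069) = 2681277/4069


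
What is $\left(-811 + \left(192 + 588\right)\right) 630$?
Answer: $-19530$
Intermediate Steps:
$\left(-811 + \left(192 + 588\right)\right) 630 = \left(-811 + 780\right) 630 = \left(-31\right) 630 = -19530$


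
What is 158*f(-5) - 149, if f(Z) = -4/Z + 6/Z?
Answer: -1061/5 ≈ -212.20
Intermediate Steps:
f(Z) = 2/Z
158*f(-5) - 149 = 158*(2/(-5)) - 149 = 158*(2*(-⅕)) - 149 = 158*(-⅖) - 149 = -316/5 - 149 = -1061/5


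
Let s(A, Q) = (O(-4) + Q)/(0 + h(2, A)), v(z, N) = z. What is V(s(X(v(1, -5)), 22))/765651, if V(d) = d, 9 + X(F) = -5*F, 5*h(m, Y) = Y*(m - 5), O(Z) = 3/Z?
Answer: 425/128629368 ≈ 3.3041e-6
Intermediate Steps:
h(m, Y) = Y*(-5 + m)/5 (h(m, Y) = (Y*(m - 5))/5 = (Y*(-5 + m))/5 = Y*(-5 + m)/5)
X(F) = -9 - 5*F
s(A, Q) = -5*(-3/4 + Q)/(3*A) (s(A, Q) = (3/(-4) + Q)/(0 + A*(-5 + 2)/5) = (3*(-1/4) + Q)/(0 + (1/5)*A*(-3)) = (-3/4 + Q)/(0 - 3*A/5) = (-3/4 + Q)/((-3*A/5)) = (-3/4 + Q)*(-5/(3*A)) = -5*(-3/4 + Q)/(3*A))
V(s(X(v(1, -5)), 22))/765651 = (5*(3 - 4*22)/(12*(-9 - 5*1)))/765651 = (5*(3 - 88)/(12*(-9 - 5)))*(1/765651) = ((5/12)*(-85)/(-14))*(1/765651) = ((5/12)*(-1/14)*(-85))*(1/765651) = (425/168)*(1/765651) = 425/128629368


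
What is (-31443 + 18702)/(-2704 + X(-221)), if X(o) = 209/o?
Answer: 2815761/597793 ≈ 4.7103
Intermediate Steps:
(-31443 + 18702)/(-2704 + X(-221)) = (-31443 + 18702)/(-2704 + 209/(-221)) = -12741/(-2704 + 209*(-1/221)) = -12741/(-2704 - 209/221) = -12741/(-597793/221) = -12741*(-221/597793) = 2815761/597793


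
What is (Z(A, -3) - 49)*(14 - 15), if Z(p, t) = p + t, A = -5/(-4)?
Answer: 203/4 ≈ 50.750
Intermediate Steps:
A = 5/4 (A = -5*(-¼) = 5/4 ≈ 1.2500)
(Z(A, -3) - 49)*(14 - 15) = ((5/4 - 3) - 49)*(14 - 15) = (-7/4 - 49)*(-1) = -203/4*(-1) = 203/4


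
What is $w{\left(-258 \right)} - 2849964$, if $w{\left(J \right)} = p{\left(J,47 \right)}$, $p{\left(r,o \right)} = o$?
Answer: $-2849917$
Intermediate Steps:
$w{\left(J \right)} = 47$
$w{\left(-258 \right)} - 2849964 = 47 - 2849964 = -2849917$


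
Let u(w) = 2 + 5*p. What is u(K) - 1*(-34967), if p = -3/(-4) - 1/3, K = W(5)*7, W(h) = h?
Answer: 419653/12 ≈ 34971.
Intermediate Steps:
K = 35 (K = 5*7 = 35)
p = 5/12 (p = -3*(-¼) - 1*⅓ = ¾ - ⅓ = 5/12 ≈ 0.41667)
u(w) = 49/12 (u(w) = 2 + 5*(5/12) = 2 + 25/12 = 49/12)
u(K) - 1*(-34967) = 49/12 - 1*(-34967) = 49/12 + 34967 = 419653/12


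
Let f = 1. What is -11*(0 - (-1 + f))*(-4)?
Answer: 0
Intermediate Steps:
-11*(0 - (-1 + f))*(-4) = -11*(0 - (-1 + 1))*(-4) = -11*(0 - 1*0)*(-4) = -11*(0 + 0)*(-4) = -11*0*(-4) = 0*(-4) = 0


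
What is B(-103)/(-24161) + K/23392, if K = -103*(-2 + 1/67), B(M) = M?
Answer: 492409731/37866665504 ≈ 0.013004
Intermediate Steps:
K = 13699/67 (K = -103*(-2 + 1/67) = -103*(-133/67) = 13699/67 ≈ 204.46)
B(-103)/(-24161) + K/23392 = -103/(-24161) + (13699/67)/23392 = -103*(-1/24161) + (13699/67)*(1/23392) = 103/24161 + 13699/1567264 = 492409731/37866665504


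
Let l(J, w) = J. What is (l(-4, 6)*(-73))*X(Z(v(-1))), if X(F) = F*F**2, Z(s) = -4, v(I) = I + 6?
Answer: -18688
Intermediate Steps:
v(I) = 6 + I
X(F) = F**3
(l(-4, 6)*(-73))*X(Z(v(-1))) = -4*(-73)*(-4)**3 = 292*(-64) = -18688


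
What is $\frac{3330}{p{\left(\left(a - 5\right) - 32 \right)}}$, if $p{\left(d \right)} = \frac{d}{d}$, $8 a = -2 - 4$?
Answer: $3330$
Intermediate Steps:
$a = - \frac{3}{4}$ ($a = \frac{-2 - 4}{8} = \frac{1}{8} \left(-6\right) = - \frac{3}{4} \approx -0.75$)
$p{\left(d \right)} = 1$
$\frac{3330}{p{\left(\left(a - 5\right) - 32 \right)}} = \frac{3330}{1} = 3330 \cdot 1 = 3330$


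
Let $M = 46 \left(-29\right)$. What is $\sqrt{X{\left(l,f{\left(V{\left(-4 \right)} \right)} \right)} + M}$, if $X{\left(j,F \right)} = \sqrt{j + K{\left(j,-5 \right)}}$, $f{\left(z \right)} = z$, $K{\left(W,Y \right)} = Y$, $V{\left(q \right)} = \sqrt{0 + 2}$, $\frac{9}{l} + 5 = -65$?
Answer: $\frac{\sqrt{-6536600 + 70 i \sqrt{25130}}}{70} \approx 0.031002 + 36.524 i$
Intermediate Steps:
$l = - \frac{9}{70}$ ($l = \frac{9}{-5 - 65} = \frac{9}{-70} = 9 \left(- \frac{1}{70}\right) = - \frac{9}{70} \approx -0.12857$)
$V{\left(q \right)} = \sqrt{2}$
$M = -1334$
$X{\left(j,F \right)} = \sqrt{-5 + j}$ ($X{\left(j,F \right)} = \sqrt{j - 5} = \sqrt{-5 + j}$)
$\sqrt{X{\left(l,f{\left(V{\left(-4 \right)} \right)} \right)} + M} = \sqrt{\sqrt{-5 - \frac{9}{70}} - 1334} = \sqrt{\sqrt{- \frac{359}{70}} - 1334} = \sqrt{\frac{i \sqrt{25130}}{70} - 1334} = \sqrt{-1334 + \frac{i \sqrt{25130}}{70}}$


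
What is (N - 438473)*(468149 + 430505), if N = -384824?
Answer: -739859142238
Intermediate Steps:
(N - 438473)*(468149 + 430505) = (-384824 - 438473)*(468149 + 430505) = -823297*898654 = -739859142238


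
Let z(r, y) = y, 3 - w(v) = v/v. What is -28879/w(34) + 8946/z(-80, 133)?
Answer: -546145/38 ≈ -14372.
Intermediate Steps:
w(v) = 2 (w(v) = 3 - v/v = 3 - 1*1 = 3 - 1 = 2)
-28879/w(34) + 8946/z(-80, 133) = -28879/2 + 8946/133 = -28879*½ + 8946*(1/133) = -28879/2 + 1278/19 = -546145/38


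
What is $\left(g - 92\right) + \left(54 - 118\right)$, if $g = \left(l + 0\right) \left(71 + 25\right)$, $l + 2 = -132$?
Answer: $-13020$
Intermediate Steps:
$l = -134$ ($l = -2 - 132 = -134$)
$g = -12864$ ($g = \left(-134 + 0\right) \left(71 + 25\right) = \left(-134\right) 96 = -12864$)
$\left(g - 92\right) + \left(54 - 118\right) = \left(-12864 - 92\right) + \left(54 - 118\right) = -12956 - 64 = -13020$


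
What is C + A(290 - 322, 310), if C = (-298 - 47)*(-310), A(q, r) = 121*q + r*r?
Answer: 199178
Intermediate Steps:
A(q, r) = r² + 121*q (A(q, r) = 121*q + r² = r² + 121*q)
C = 106950 (C = -345*(-310) = 106950)
C + A(290 - 322, 310) = 106950 + (310² + 121*(290 - 322)) = 106950 + (96100 + 121*(-32)) = 106950 + (96100 - 3872) = 106950 + 92228 = 199178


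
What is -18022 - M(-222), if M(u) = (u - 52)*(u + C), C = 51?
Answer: -64876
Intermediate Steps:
M(u) = (-52 + u)*(51 + u) (M(u) = (u - 52)*(u + 51) = (-52 + u)*(51 + u))
-18022 - M(-222) = -18022 - (-2652 + (-222)² - 1*(-222)) = -18022 - (-2652 + 49284 + 222) = -18022 - 1*46854 = -18022 - 46854 = -64876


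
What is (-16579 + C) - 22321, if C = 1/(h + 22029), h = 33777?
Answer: -2170853399/55806 ≈ -38900.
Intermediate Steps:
C = 1/55806 (C = 1/(33777 + 22029) = 1/55806 ≈ 1.7919e-5)
(-16579 + C) - 22321 = (-16579 + 1/55806) - 22321 = -925207673/55806 - 22321 = -2170853399/55806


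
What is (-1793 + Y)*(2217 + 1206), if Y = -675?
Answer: -8447964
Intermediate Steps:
(-1793 + Y)*(2217 + 1206) = (-1793 - 675)*(2217 + 1206) = -2468*3423 = -8447964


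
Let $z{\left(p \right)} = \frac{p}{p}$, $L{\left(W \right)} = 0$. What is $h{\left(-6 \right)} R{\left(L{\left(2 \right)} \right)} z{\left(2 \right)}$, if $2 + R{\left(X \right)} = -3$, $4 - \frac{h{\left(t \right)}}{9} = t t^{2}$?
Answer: $-9900$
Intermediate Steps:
$h{\left(t \right)} = 36 - 9 t^{3}$ ($h{\left(t \right)} = 36 - 9 t t^{2} = 36 - 9 t^{3}$)
$z{\left(p \right)} = 1$
$R{\left(X \right)} = -5$ ($R{\left(X \right)} = -2 - 3 = -5$)
$h{\left(-6 \right)} R{\left(L{\left(2 \right)} \right)} z{\left(2 \right)} = \left(36 - 9 \left(-6\right)^{3}\right) \left(-5\right) 1 = \left(36 - -1944\right) \left(-5\right) 1 = \left(36 + 1944\right) \left(-5\right) 1 = 1980 \left(-5\right) 1 = \left(-9900\right) 1 = -9900$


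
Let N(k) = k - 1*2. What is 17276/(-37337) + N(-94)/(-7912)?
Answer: -16637920/36926293 ≈ -0.45057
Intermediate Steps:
N(k) = -2 + k (N(k) = k - 2 = -2 + k)
17276/(-37337) + N(-94)/(-7912) = 17276/(-37337) + (-2 - 94)/(-7912) = 17276*(-1/37337) - 96*(-1/7912) = -17276/37337 + 12/989 = -16637920/36926293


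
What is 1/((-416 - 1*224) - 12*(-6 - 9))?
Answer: -1/460 ≈ -0.0021739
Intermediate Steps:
1/((-416 - 1*224) - 12*(-6 - 9)) = 1/((-416 - 224) - 12*(-15)) = 1/(-640 + 180) = 1/(-460) = -1/460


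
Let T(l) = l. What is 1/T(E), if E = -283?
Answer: -1/283 ≈ -0.0035336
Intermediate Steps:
1/T(E) = 1/(-283) = -1/283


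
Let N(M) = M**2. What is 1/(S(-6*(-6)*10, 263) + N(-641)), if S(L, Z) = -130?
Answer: 1/410751 ≈ 2.4346e-6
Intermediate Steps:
1/(S(-6*(-6)*10, 263) + N(-641)) = 1/(-130 + (-641)**2) = 1/(-130 + 410881) = 1/410751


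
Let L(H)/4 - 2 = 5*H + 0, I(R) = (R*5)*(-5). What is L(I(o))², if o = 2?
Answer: 984064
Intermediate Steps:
I(R) = -25*R (I(R) = (5*R)*(-5) = -25*R)
L(H) = 8 + 20*H (L(H) = 8 + 4*(5*H + 0) = 8 + 4*(5*H) = 8 + 20*H)
L(I(o))² = (8 + 20*(-25*2))² = (8 + 20*(-50))² = (8 - 1000)² = (-992)² = 984064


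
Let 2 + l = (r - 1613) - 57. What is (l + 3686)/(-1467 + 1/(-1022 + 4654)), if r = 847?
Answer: -10391152/5328143 ≈ -1.9502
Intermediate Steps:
l = -825 (l = -2 + ((847 - 1613) - 57) = -2 + (-766 - 57) = -2 - 823 = -825)
(l + 3686)/(-1467 + 1/(-1022 + 4654)) = (-825 + 3686)/(-1467 + 1/(-1022 + 4654)) = 2861/(-1467 + 1/3632) = 2861/(-5328143/3632) = 2861*(-3632/5328143) = -10391152/5328143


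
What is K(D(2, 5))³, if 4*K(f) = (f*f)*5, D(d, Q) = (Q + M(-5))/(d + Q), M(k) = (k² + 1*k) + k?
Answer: 125000000/117649 ≈ 1062.5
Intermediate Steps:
M(k) = k² + 2*k (M(k) = (k² + k) + k = (k + k²) + k = k² + 2*k)
D(d, Q) = (15 + Q)/(Q + d) (D(d, Q) = (Q - 5*(2 - 5))/(d + Q) = (Q - 5*(-3))/(Q + d) = (Q + 15)/(Q + d) = (15 + Q)/(Q + d))
K(f) = 5*f²/4 (K(f) = ((f*f)*5)/4 = (f²*5)/4 = (5*f²)/4 = 5*f²/4)
K(D(2, 5))³ = (5*((15 + 5)/(5 + 2))²/4)³ = (5*(20/7)²/4)³ = ((5/4)*(400/49))³ = (500/49)³ = 125000000/117649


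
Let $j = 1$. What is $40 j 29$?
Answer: $1160$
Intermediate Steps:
$40 j 29 = 40 \cdot 1 \cdot 29 = 40 \cdot 29 = 1160$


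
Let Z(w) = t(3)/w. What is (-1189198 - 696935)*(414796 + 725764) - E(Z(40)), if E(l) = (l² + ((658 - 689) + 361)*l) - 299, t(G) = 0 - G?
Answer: -3441996566650009/1600 ≈ -2.1512e+12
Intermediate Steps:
t(G) = -G
Z(w) = -3/w (Z(w) = (-1*3)/w = -3/w)
E(l) = -299 + l² + 330*l (E(l) = (l² + (-31 + 361)*l) - 299 = (l² + 330*l) - 299 = -299 + l² + 330*l)
(-1189198 - 696935)*(414796 + 725764) - E(Z(40)) = (-1189198 - 696935)*(414796 + 725764) - (-299 + (-3/40)² + 330*(-3/40)) = -1886133*1140560 - (-299 + (-3*1/40)² + 330*(-3*1/40)) = -2151247854480 - (-299 + (-3/40)² + 330*(-3/40)) = -2151247854480 - (-299 + 9/1600 - 99/4) = -2151247854480 - 1*(-517991/1600) = -2151247854480 + 517991/1600 = -3441996566650009/1600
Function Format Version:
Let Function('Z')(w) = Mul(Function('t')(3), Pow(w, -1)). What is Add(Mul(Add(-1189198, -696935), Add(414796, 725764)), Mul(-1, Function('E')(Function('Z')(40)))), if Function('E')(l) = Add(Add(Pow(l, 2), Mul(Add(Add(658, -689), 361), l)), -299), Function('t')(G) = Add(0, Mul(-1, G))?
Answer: Rational(-3441996566650009, 1600) ≈ -2.1512e+12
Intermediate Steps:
Function('t')(G) = Mul(-1, G)
Function('Z')(w) = Mul(-3, Pow(w, -1)) (Function('Z')(w) = Mul(Mul(-1, 3), Pow(w, -1)) = Mul(-3, Pow(w, -1)))
Function('E')(l) = Add(-299, Pow(l, 2), Mul(330, l)) (Function('E')(l) = Add(Add(Pow(l, 2), Mul(Add(-31, 361), l)), -299) = Add(Add(Pow(l, 2), Mul(330, l)), -299) = Add(-299, Pow(l, 2), Mul(330, l)))
Add(Mul(Add(-1189198, -696935), Add(414796, 725764)), Mul(-1, Function('E')(Function('Z')(40)))) = Add(Mul(Add(-1189198, -696935), Add(414796, 725764)), Mul(-1, Add(-299, Pow(Mul(-3, Pow(40, -1)), 2), Mul(330, Mul(-3, Pow(40, -1)))))) = Add(Mul(-1886133, 1140560), Mul(-1, Add(-299, Pow(Mul(-3, Rational(1, 40)), 2), Mul(330, Mul(-3, Rational(1, 40)))))) = Add(-2151247854480, Mul(-1, Add(-299, Pow(Rational(-3, 40), 2), Mul(330, Rational(-3, 40))))) = Add(-2151247854480, Mul(-1, Add(-299, Rational(9, 1600), Rational(-99, 4)))) = Add(-2151247854480, Mul(-1, Rational(-517991, 1600))) = Add(-2151247854480, Rational(517991, 1600)) = Rational(-3441996566650009, 1600)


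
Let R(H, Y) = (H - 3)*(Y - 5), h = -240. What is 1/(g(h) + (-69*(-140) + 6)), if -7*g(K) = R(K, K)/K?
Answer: 16/155223 ≈ 0.00010308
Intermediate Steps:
R(H, Y) = (-5 + Y)*(-3 + H) (R(H, Y) = (-3 + H)*(-5 + Y) = (-5 + Y)*(-3 + H))
g(K) = -(15 + K² - 8*K)/(7*K) (g(K) = -(15 - 5*K - 3*K + K*K)/(7*K) = -(15 - 5*K - 3*K + K²)/(7*K) = -(15 + K² - 8*K)/(7*K))
1/(g(h) + (-69*(-140) + 6)) = 1/((⅐)*(-15 - 1*(-240)² + 8*(-240))/(-240) + (-69*(-140) + 6)) = 1/((⅐)*(-1/240)*(-15 - 1*57600 - 1920) + (9660 + 6)) = 1/((⅐)*(-1/240)*(-15 - 57600 - 1920) + 9666) = 1/((⅐)*(-1/240)*(-59535) + 9666) = 1/(567/16 + 9666) = 1/(155223/16) = 16/155223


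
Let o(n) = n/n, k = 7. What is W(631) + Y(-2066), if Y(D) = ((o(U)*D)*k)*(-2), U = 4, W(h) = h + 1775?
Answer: 31330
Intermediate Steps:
W(h) = 1775 + h
o(n) = 1
Y(D) = -14*D (Y(D) = ((1*D)*7)*(-2) = (D*7)*(-2) = (7*D)*(-2) = -14*D)
W(631) + Y(-2066) = (1775 + 631) - 14*(-2066) = 2406 + 28924 = 31330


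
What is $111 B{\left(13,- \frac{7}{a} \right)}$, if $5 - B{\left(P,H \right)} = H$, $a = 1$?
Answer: $1332$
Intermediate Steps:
$B{\left(P,H \right)} = 5 - H$
$111 B{\left(13,- \frac{7}{a} \right)} = 111 \left(5 - - \frac{7}{1}\right) = 111 \left(5 - \left(-7\right) 1\right) = 111 \left(5 - -7\right) = 111 \left(5 + 7\right) = 111 \cdot 12 = 1332$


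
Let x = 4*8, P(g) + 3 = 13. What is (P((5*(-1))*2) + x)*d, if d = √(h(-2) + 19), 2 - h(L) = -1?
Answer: 42*√22 ≈ 197.00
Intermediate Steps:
h(L) = 3 (h(L) = 2 - 1*(-1) = 2 + 1 = 3)
P(g) = 10 (P(g) = -3 + 13 = 10)
x = 32
d = √22 (d = √(3 + 19) = √22 ≈ 4.6904)
(P((5*(-1))*2) + x)*d = (10 + 32)*√22 = 42*√22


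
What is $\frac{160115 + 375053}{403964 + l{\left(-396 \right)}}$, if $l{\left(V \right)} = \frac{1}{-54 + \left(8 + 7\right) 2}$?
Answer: $\frac{12844032}{9695135} \approx 1.3248$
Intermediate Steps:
$l{\left(V \right)} = - \frac{1}{24}$ ($l{\left(V \right)} = \frac{1}{-54 + 15 \cdot 2} = \frac{1}{-54 + 30} = \frac{1}{-24} = - \frac{1}{24}$)
$\frac{160115 + 375053}{403964 + l{\left(-396 \right)}} = \frac{160115 + 375053}{403964 - \frac{1}{24}} = \frac{535168}{\frac{9695135}{24}} = 535168 \cdot \frac{24}{9695135} = \frac{12844032}{9695135}$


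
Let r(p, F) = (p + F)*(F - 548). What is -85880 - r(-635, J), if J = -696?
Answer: -1741644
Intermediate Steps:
r(p, F) = (-548 + F)*(F + p) (r(p, F) = (F + p)*(-548 + F) = (-548 + F)*(F + p))
-85880 - r(-635, J) = -85880 - ((-696)² - 548*(-696) - 548*(-635) - 696*(-635)) = -85880 - (484416 + 381408 + 347980 + 441960) = -85880 - 1*1655764 = -85880 - 1655764 = -1741644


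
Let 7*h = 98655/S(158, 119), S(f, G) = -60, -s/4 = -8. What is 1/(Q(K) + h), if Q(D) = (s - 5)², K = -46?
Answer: 28/13835 ≈ 0.0020239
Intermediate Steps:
s = 32 (s = -4*(-8) = 32)
h = -6577/28 (h = (98655/(-60))/7 = (98655*(-1/60))/7 = (⅐)*(-6577/4) = -6577/28 ≈ -234.89)
Q(D) = 729 (Q(D) = (32 - 5)² = 27² = 729)
1/(Q(K) + h) = 1/(729 - 6577/28) = 1/(13835/28) = 28/13835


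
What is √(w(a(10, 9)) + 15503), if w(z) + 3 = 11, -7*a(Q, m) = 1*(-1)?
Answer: √15511 ≈ 124.54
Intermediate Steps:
a(Q, m) = ⅐ (a(Q, m) = -(-1)/7 = -⅐*(-1) = ⅐)
w(z) = 8 (w(z) = -3 + 11 = 8)
√(w(a(10, 9)) + 15503) = √(8 + 15503) = √15511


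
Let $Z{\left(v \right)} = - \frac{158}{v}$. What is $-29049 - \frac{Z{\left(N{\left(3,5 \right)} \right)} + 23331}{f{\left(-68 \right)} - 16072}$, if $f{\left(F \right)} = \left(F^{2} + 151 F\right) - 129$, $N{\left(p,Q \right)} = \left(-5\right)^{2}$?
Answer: $- \frac{933164824}{32125} \approx -29048.0$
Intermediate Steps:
$N{\left(p,Q \right)} = 25$
$f{\left(F \right)} = -129 + F^{2} + 151 F$
$-29049 - \frac{Z{\left(N{\left(3,5 \right)} \right)} + 23331}{f{\left(-68 \right)} - 16072} = -29049 - \frac{- \frac{158}{25} + 23331}{\left(-129 + \left(-68\right)^{2} + 151 \left(-68\right)\right) - 16072} = -29049 - \frac{\left(-158\right) \frac{1}{25} + 23331}{\left(-129 + 4624 - 10268\right) - 16072} = -29049 - \frac{- \frac{158}{25} + 23331}{-5773 - 16072} = -29049 - \frac{583117}{25 \left(-21845\right)} = -29049 - \frac{583117}{25} \left(- \frac{1}{21845}\right) = -29049 - - \frac{34301}{32125} = -29049 + \frac{34301}{32125} = - \frac{933164824}{32125}$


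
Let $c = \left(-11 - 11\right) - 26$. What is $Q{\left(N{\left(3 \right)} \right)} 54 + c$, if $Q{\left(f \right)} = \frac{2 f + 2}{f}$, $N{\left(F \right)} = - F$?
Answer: $24$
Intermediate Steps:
$c = -48$ ($c = -22 - 26 = -48$)
$Q{\left(f \right)} = \frac{2 + 2 f}{f}$
$Q{\left(N{\left(3 \right)} \right)} 54 + c = \left(2 + \frac{2}{\left(-1\right) 3}\right) 54 - 48 = \left(2 + \frac{2}{-3}\right) 54 - 48 = \left(2 + 2 \left(- \frac{1}{3}\right)\right) 54 - 48 = \left(2 - \frac{2}{3}\right) 54 - 48 = \frac{4}{3} \cdot 54 - 48 = 72 - 48 = 24$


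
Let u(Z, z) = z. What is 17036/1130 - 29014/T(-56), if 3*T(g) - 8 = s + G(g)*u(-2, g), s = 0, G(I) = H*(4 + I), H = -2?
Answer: 49359709/1643020 ≈ 30.042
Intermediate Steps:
G(I) = -8 - 2*I (G(I) = -2*(4 + I) = -8 - 2*I)
T(g) = 8/3 + g*(-8 - 2*g)/3 (T(g) = 8/3 + (0 + (-8 - 2*g)*g)/3 = 8/3 + (0 + g*(-8 - 2*g))/3 = 8/3 + (g*(-8 - 2*g))/3 = 8/3 + g*(-8 - 2*g)/3)
17036/1130 - 29014/T(-56) = 17036/1130 - 29014/(8/3 - 2/3*(-56)*(4 - 56)) = 17036*(1/1130) - 29014/(8/3 - 2/3*(-56)*(-52)) = 8518/565 - 29014/(8/3 - 5824/3) = 8518/565 - 29014/(-5816/3) = 8518/565 - 29014*(-3/5816) = 8518/565 + 43521/2908 = 49359709/1643020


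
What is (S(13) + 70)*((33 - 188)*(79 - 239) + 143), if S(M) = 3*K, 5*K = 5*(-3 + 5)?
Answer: 1895668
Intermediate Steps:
K = 2 (K = (5*(-3 + 5))/5 = (5*2)/5 = (1/5)*10 = 2)
S(M) = 6 (S(M) = 3*2 = 6)
(S(13) + 70)*((33 - 188)*(79 - 239) + 143) = (6 + 70)*((33 - 188)*(79 - 239) + 143) = 76*(-155*(-160) + 143) = 76*(24800 + 143) = 76*24943 = 1895668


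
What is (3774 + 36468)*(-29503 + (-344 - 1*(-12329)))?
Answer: -704959356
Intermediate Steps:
(3774 + 36468)*(-29503 + (-344 - 1*(-12329))) = 40242*(-29503 + (-344 + 12329)) = 40242*(-29503 + 11985) = 40242*(-17518) = -704959356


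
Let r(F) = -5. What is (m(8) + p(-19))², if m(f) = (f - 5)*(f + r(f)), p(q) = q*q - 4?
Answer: 133956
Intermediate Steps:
p(q) = -4 + q² (p(q) = q² - 4 = -4 + q²)
m(f) = (-5 + f)² (m(f) = (f - 5)*(f - 5) = (-5 + f)*(-5 + f) = (-5 + f)²)
(m(8) + p(-19))² = ((25 + 8² - 10*8) + (-4 + (-19)²))² = ((25 + 64 - 80) + (-4 + 361))² = (9 + 357)² = 366² = 133956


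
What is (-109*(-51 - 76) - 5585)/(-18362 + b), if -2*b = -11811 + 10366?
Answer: -16516/35279 ≈ -0.46815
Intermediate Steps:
b = 1445/2 (b = -(-11811 + 10366)/2 = -½*(-1445) = 1445/2 ≈ 722.50)
(-109*(-51 - 76) - 5585)/(-18362 + b) = (-109*(-51 - 76) - 5585)/(-18362 + 1445/2) = (-109*(-127) - 5585)/(-35279/2) = (13843 - 5585)*(-2/35279) = 8258*(-2/35279) = -16516/35279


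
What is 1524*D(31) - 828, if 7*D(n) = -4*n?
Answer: -194772/7 ≈ -27825.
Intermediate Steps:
D(n) = -4*n/7 (D(n) = (-4*n)/7 = -4*n/7)
1524*D(31) - 828 = 1524*(-4/7*31) - 828 = 1524*(-124/7) - 828 = -188976/7 - 828 = -194772/7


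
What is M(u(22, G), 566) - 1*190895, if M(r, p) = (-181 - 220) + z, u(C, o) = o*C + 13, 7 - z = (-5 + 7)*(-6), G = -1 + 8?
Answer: -191277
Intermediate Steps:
G = 7
z = 19 (z = 7 - (-5 + 7)*(-6) = 7 - 2*(-6) = 7 - 1*(-12) = 7 + 12 = 19)
u(C, o) = 13 + C*o (u(C, o) = C*o + 13 = 13 + C*o)
M(r, p) = -382 (M(r, p) = (-181 - 220) + 19 = -401 + 19 = -382)
M(u(22, G), 566) - 1*190895 = -382 - 1*190895 = -382 - 190895 = -191277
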